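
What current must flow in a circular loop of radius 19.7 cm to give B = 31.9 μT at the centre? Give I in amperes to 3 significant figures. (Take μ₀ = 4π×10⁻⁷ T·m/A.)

I ≈ 10.0 A

At the centre of a circular loop B = μ₀I/(2R), so I = 2RB/μ₀.
With R = 0.197 m, I = 2 × 0.197 × 3.19×10⁻⁵ / (4π×10⁻⁷) = 10.0 A.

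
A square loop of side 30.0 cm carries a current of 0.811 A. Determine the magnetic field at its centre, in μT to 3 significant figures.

B ≈ 3.06 μT

Each side is a finite straight segment at perpendicular distance d = a/(2 tan(π/4)) = 0.15 m from the centre, with end-angles ±π/4.
One side contributes B₁ = (μ₀I/4πd)·2 sin(π/4) = 7.65×10⁻⁷ T.
All 4 sides add in the same direction: B = 4 × 7.65×10⁻⁷ = 3.06×10⁻⁶ T.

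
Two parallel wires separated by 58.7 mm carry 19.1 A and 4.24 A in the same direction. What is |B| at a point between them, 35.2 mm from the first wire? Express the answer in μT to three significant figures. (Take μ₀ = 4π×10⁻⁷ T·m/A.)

B ≈ 72.4 μT

Each long wire gives B = μ₀I/(2πd). Distances are d₁ = 0.0352 m and d₂ = 0.0235 m.
B₁ = 1.09×10⁻⁴ T, B₂ = 3.61×10⁻⁵ T.
Between parallel currents the two contributions point in opposite directions, so they subtract. B = |B₁ − B₂| = |1.09×10⁻⁴ − 3.61×10⁻⁵| = 7.24×10⁻⁵ T.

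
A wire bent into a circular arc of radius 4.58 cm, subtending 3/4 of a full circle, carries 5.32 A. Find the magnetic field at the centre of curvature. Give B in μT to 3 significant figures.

B ≈ 54.7 μT

The Biot–Savart field of a circular arc at its centre is B = μ₀Iφ/(4πR), with φ = 4.712 rad.
B = (4π×10⁻⁷ × 5.32 × 4.712) / (4π × 0.0458) = 5.47×10⁻⁵ T.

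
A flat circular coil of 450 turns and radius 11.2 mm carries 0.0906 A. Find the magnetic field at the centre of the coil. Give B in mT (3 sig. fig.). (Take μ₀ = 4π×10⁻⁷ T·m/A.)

B ≈ 2.29 mT

For an N-turn flat coil, B = Nμ₀I/(2R) with R = 0.0112 m.
B = 450 × 5.08×10⁻⁶ T = 2.29×10⁻³ T.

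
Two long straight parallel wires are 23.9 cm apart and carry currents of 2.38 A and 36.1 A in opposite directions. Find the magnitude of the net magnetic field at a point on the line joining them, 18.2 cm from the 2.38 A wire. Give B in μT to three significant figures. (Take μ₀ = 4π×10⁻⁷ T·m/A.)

Each long wire gives B = μ₀I/(2πd). Distances are d₁ = 0.182 m and d₂ = 0.057 m.
B₁ = 2.62×10⁻⁶ T, B₂ = 1.27×10⁻⁴ T.
Between antiparallel currents both contributions point the same way, so they add. B = B₁ + B₂ = 2.62×10⁻⁶ + 1.27×10⁻⁴ = 1.29×10⁻⁴ T.

B ≈ 129 μT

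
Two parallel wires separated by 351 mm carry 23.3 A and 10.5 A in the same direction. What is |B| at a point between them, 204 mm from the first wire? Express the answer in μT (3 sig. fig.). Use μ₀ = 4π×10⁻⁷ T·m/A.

B ≈ 8.56 μT

Each long wire gives B = μ₀I/(2πd). Distances are d₁ = 0.204 m and d₂ = 0.147 m.
B₁ = 2.28×10⁻⁵ T, B₂ = 1.43×10⁻⁵ T.
Between parallel currents the two contributions point in opposite directions, so they subtract. B = |B₁ − B₂| = |2.28×10⁻⁵ − 1.43×10⁻⁵| = 8.56×10⁻⁶ T.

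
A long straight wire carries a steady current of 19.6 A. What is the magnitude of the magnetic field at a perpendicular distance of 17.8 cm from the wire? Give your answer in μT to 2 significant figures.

B ≈ 22 μT

For an infinitely long straight wire, B = μ₀I/(2πd).
B = (4π×10⁻⁷ × 19.6) / (2π × 0.178) = 2.20×10⁻⁵ T.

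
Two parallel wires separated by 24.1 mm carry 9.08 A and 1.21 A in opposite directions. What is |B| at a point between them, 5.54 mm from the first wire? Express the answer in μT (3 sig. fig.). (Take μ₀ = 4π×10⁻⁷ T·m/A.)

B ≈ 341 μT

Each long wire gives B = μ₀I/(2πd). Distances are d₁ = 0.00554 m and d₂ = 0.01856 m.
B₁ = 3.28×10⁻⁴ T, B₂ = 1.30×10⁻⁵ T.
Between antiparallel currents both contributions point the same way, so they add. B = B₁ + B₂ = 3.28×10⁻⁴ + 1.30×10⁻⁵ = 3.41×10⁻⁴ T.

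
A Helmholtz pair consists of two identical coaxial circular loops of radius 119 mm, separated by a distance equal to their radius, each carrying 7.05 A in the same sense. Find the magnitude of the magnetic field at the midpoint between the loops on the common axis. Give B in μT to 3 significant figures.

Each loop contributes B = μ₀IR²/[2(R²+z²)^(3/2)] on the axis, with z measured from that loop.
Loop 1 (z = 0.0595 m): B₁ = 2.66×10⁻⁵ T. Loop 2 (z = 0.0595 m): B₂ = 2.66×10⁻⁵ T.
The fields add: B = B₁ + B₂ = 5.33×10⁻⁵ T.

B ≈ 53.3 μT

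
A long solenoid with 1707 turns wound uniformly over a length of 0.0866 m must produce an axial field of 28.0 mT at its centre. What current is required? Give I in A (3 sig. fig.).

I ≈ 1.13 A

Inside a long solenoid B = μ₀nI with n = 1.971×10⁴ m⁻¹, so I = B/(μ₀n).
I = 2.80×10⁻² / (4π×10⁻⁷ × 1.971×10⁴) = 1.13 A.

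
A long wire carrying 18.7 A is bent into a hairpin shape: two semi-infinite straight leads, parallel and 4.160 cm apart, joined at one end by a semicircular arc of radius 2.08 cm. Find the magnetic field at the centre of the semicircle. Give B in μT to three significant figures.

The semicircular arc contributes B_arc = μ₀I·π/(4πR) = μ₀I/(4R) = 2.82×10⁻⁴ T.
Each semi-infinite lead is at perpendicular distance R = 0.0208 m from the centre, with the perpendicular foot at its near end, so it contributes μ₀I/(4πR); both point the same way, together 1.80×10⁻⁴ T.
Arc and leads all point the same direction: B = 2.82×10⁻⁴ + 1.80×10⁻⁴ = 4.62×10⁻⁴ T.

B ≈ 462 μT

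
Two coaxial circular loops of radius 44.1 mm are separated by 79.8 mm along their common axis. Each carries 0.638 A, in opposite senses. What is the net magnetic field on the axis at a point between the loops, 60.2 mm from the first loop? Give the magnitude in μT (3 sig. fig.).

Each loop contributes B = μ₀IR²/[2(R²+z²)^(3/2)] on the axis, with z measured from that loop.
Loop 1 (z = 0.0602 m): B₁ = 1.88×10⁻⁶ T. Loop 2 (z = 0.0196 m): B₂ = 6.94×10⁻⁶ T.
The fields oppose: B = |B₁ − B₂| = 5.06×10⁻⁶ T.

B ≈ 5.06 μT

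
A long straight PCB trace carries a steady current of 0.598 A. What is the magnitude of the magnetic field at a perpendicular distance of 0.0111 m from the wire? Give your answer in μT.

For an infinitely long straight wire, B = μ₀I/(2πd).
B = (4π×10⁻⁷ × 0.598) / (2π × 0.0111) = 1.08×10⁻⁵ T.

B ≈ 10.8 μT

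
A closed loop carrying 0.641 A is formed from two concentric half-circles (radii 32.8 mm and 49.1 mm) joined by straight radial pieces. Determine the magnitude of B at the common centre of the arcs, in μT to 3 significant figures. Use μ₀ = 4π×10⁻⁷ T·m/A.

B ≈ 2.04 μT

The radial connectors point toward the centre, so dl × r̂ = 0 and they contribute nothing.
Each semicircle gives μ₀I/(4R): inner arc 6.14×10⁻⁶ T, outer arc 4.10×10⁻⁶ T.
The two arcs carry current in opposite angular senses, so their fields oppose: B = |6.14×10⁻⁶ − 4.10×10⁻⁶| = 2.04×10⁻⁶ T.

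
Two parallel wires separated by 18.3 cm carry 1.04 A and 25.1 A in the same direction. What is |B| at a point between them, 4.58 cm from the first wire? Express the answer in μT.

Each long wire gives B = μ₀I/(2πd). Distances are d₁ = 0.0458 m and d₂ = 0.1372 m.
B₁ = 4.54×10⁻⁶ T, B₂ = 3.66×10⁻⁵ T.
Between parallel currents the two contributions point in opposite directions, so they subtract. B = |B₁ − B₂| = |4.54×10⁻⁶ − 3.66×10⁻⁵| = 3.20×10⁻⁵ T.

B ≈ 32.0 μT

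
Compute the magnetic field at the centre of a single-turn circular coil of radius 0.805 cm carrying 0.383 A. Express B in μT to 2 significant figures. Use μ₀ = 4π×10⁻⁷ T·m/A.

At the centre of a circular loop the Biot–Savart law gives B = μ₀I/(2R).
B = (4π×10⁻⁷ × 0.383) / (2 × 0.00805) = 2.99×10⁻⁵ T.

B ≈ 30 μT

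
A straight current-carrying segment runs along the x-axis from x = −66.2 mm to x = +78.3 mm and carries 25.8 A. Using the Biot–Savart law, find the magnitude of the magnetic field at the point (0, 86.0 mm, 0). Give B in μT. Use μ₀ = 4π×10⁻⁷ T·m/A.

B ≈ 38.5 μT

For a finite straight segment, B = (μ₀I/4πd)(sinθ₁ + sinθ₂), where θ₁, θ₂ are the angles from the perpendicular to each end.
The perpendicular distance is d = 0.086 m; the end-offsets along the wire are a = 0.0662 m and b = 0.0783 m.
sinθ₁ = 0.0662/√(0.0662²+0.086²) = 0.6100; sinθ₂ = 0.0783/√(0.0783²+0.086²) = 0.6732.
B = (4π×10⁻⁷ × 25.8) / (4π × 0.086) × (0.6100 + 0.6732) = 3.85×10⁻⁵ T.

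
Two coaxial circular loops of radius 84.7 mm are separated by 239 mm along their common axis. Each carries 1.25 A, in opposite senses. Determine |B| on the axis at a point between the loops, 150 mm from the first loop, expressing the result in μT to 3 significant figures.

B ≈ 1.94 μT

Each loop contributes B = μ₀IR²/[2(R²+z²)^(3/2)] on the axis, with z measured from that loop.
Loop 1 (z = 0.15 m): B₁ = 1.10×10⁻⁶ T. Loop 2 (z = 0.089 m): B₂ = 3.04×10⁻⁶ T.
The fields oppose: B = |B₁ − B₂| = 1.94×10⁻⁶ T.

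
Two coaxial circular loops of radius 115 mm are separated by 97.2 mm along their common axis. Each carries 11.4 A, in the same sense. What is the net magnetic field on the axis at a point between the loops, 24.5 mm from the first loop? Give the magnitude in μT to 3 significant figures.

Each loop contributes B = μ₀IR²/[2(R²+z²)^(3/2)] on the axis, with z measured from that loop.
Loop 1 (z = 0.0245 m): B₁ = 5.83×10⁻⁵ T. Loop 2 (z = 0.0727 m): B₂ = 3.76×10⁻⁵ T.
The fields add: B = B₁ + B₂ = 9.59×10⁻⁵ T.

B ≈ 95.9 μT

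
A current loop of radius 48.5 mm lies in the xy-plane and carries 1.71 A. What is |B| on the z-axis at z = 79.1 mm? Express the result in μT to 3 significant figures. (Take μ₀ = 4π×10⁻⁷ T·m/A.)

On the axis of a circular loop, B = μ₀IR² / [2(R²+z²)^(3/2)].
R² + z² = (0.0485)² + (0.0791)² = 0.008609 m², and (R²+z²)^(3/2) = 7.99×10⁻⁴ m³.
B = (4π×10⁻⁷ × 1.71 × 0.002352) / (2 × 7.99×10⁻⁴) = 3.16×10⁻⁶ T.

B ≈ 3.16 μT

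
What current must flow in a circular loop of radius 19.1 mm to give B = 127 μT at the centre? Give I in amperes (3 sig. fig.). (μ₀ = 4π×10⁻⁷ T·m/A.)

I ≈ 3.86 A

At the centre of a circular loop B = μ₀I/(2R), so I = 2RB/μ₀.
With R = 0.0191 m, I = 2 × 0.0191 × 1.27×10⁻⁴ / (4π×10⁻⁷) = 3.86 A.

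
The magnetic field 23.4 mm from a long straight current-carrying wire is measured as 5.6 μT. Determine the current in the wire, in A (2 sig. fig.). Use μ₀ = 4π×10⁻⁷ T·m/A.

I ≈ 0.66 A

For a long straight wire B = μ₀I/(2πd), so I = 2πdB/μ₀.
I = 2π × 0.0234 × 5.60×10⁻⁶ / (4π×10⁻⁷) = 0.655 A.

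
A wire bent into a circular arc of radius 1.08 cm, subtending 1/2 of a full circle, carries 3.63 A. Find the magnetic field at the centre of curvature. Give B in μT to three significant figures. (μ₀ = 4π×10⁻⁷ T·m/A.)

The Biot–Savart field of a circular arc at its centre is B = μ₀Iφ/(4πR), with φ = 3.142 rad.
B = (4π×10⁻⁷ × 3.63 × 3.142) / (4π × 0.0108) = 1.06×10⁻⁴ T.

B ≈ 106 μT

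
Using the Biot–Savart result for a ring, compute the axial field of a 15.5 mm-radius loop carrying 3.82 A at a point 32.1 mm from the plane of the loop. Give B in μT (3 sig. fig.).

On the axis of a circular loop, B = μ₀IR² / [2(R²+z²)^(3/2)].
R² + z² = (0.0155)² + (0.0321)² = 0.001271 m², and (R²+z²)^(3/2) = 4.53×10⁻⁵ m³.
B = (4π×10⁻⁷ × 3.82 × 0.0002402) / (2 × 4.53×10⁻⁵) = 1.27×10⁻⁵ T.

B ≈ 12.7 μT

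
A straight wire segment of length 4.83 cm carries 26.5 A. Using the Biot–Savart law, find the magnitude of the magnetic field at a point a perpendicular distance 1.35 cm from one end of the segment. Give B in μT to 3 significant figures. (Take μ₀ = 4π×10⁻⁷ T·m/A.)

For a finite straight segment, B = (μ₀I/4πd)(sinθ₁ + sinθ₂), where θ₁, θ₂ are the angles from the perpendicular to each end.
The perpendicular foot is at one end, so the two end-offsets along the wire are 0 and L = 0.0483 m.
sinθ₁ = 0/√(0²+0.0135²) = 0.0000; sinθ₂ = 0.0483/√(0.0483²+0.0135²) = 0.9631.
B = (4π×10⁻⁷ × 26.5) / (4π × 0.0135) × (0.0000 + 0.9631) = 1.89×10⁻⁴ T.

B ≈ 189 μT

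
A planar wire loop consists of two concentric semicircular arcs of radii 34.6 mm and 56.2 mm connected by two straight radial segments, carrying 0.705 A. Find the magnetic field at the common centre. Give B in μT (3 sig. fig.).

B ≈ 2.46 μT

The radial connectors point toward the centre, so dl × r̂ = 0 and they contribute nothing.
Each semicircle gives μ₀I/(4R): inner arc 6.40×10⁻⁶ T, outer arc 3.94×10⁻⁶ T.
The two arcs carry current in opposite angular senses, so their fields oppose: B = |6.40×10⁻⁶ − 3.94×10⁻⁶| = 2.46×10⁻⁶ T.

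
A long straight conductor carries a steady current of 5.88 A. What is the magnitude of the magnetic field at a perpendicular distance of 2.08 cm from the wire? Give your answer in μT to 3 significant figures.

For an infinitely long straight wire, B = μ₀I/(2πd).
B = (4π×10⁻⁷ × 5.88) / (2π × 0.0208) = 5.65×10⁻⁵ T.

B ≈ 56.5 μT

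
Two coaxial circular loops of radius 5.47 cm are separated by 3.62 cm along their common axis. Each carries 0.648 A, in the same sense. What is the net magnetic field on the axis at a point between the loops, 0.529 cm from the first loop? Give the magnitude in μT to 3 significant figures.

B ≈ 12.3 μT

Each loop contributes B = μ₀IR²/[2(R²+z²)^(3/2)] on the axis, with z measured from that loop.
Loop 1 (z = 0.00529 m): B₁ = 7.34×10⁻⁶ T. Loop 2 (z = 0.03091 m): B₂ = 4.91×10⁻⁶ T.
The fields add: B = B₁ + B₂ = 1.23×10⁻⁵ T.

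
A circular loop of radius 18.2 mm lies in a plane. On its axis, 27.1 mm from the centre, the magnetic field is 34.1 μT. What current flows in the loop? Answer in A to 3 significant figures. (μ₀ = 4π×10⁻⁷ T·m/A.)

On the axis of a loop, B = μ₀IR²/[2(R²+z²)^(3/2)], so I = 2B(R²+z²)^(3/2)/(μ₀R²).
R² + z² = 0.0003312 + 0.0007344 = 0.001066 m²; raised to 3/2 gives 3.48×10⁻⁵ m³.
I = 2 × 3.41×10⁻⁵ × 3.48×10⁻⁵ / (1.26×10⁻⁶ × 0.0003312) = 5.70 A.

I ≈ 5.70 A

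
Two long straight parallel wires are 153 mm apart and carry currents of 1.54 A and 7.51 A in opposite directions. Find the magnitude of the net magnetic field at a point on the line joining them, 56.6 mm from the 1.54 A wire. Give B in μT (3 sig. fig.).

Each long wire gives B = μ₀I/(2πd). Distances are d₁ = 0.0566 m and d₂ = 0.0964 m.
B₁ = 5.44×10⁻⁶ T, B₂ = 1.56×10⁻⁵ T.
Between antiparallel currents both contributions point the same way, so they add. B = B₁ + B₂ = 5.44×10⁻⁶ + 1.56×10⁻⁵ = 2.10×10⁻⁵ T.

B ≈ 21.0 μT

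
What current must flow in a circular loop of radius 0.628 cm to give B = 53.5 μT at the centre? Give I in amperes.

I ≈ 0.535 A

At the centre of a circular loop B = μ₀I/(2R), so I = 2RB/μ₀.
With R = 0.00628 m, I = 2 × 0.00628 × 5.35×10⁻⁵ / (4π×10⁻⁷) = 0.535 A.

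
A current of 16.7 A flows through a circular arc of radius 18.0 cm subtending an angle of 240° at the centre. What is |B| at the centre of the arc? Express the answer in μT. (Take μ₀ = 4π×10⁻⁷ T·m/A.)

B ≈ 38.9 μT

The Biot–Savart field of a circular arc at its centre is B = μ₀Iφ/(4πR), with φ = 4.189 rad.
B = (4π×10⁻⁷ × 16.7 × 4.189) / (4π × 0.18) = 3.89×10⁻⁵ T.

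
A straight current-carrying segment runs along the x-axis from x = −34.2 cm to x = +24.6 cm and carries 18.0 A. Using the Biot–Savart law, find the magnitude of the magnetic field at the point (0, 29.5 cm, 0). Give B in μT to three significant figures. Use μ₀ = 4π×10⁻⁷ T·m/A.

B ≈ 8.53 μT

For a finite straight segment, B = (μ₀I/4πd)(sinθ₁ + sinθ₂), where θ₁, θ₂ are the angles from the perpendicular to each end.
The perpendicular distance is d = 0.295 m; the end-offsets along the wire are a = 0.342 m and b = 0.246 m.
sinθ₁ = 0.342/√(0.342²+0.295²) = 0.7572; sinθ₂ = 0.246/√(0.246²+0.295²) = 0.6404.
B = (4π×10⁻⁷ × 18.0) / (4π × 0.295) × (0.7572 + 0.6404) = 8.53×10⁻⁶ T.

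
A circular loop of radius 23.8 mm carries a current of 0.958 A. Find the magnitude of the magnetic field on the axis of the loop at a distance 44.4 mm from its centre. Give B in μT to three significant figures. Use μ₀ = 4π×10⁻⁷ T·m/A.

On the axis of a circular loop, B = μ₀IR² / [2(R²+z²)^(3/2)].
R² + z² = (0.0238)² + (0.0444)² = 0.002538 m², and (R²+z²)^(3/2) = 1.28×10⁻⁴ m³.
B = (4π×10⁻⁷ × 0.958 × 0.0005664) / (2 × 1.28×10⁻⁴) = 2.67×10⁻⁶ T.

B ≈ 2.67 μT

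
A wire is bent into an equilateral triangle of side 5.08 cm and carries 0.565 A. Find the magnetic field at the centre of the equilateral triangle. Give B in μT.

Each side is a finite straight segment at perpendicular distance d = a/(2 tan(π/3)) = 0.01466 m from the centre, with end-angles ±π/3.
One side contributes B₁ = (μ₀I/4πd)·2 sin(π/3) = 6.67×10⁻⁶ T.
All 3 sides add in the same direction: B = 3 × 6.67×10⁻⁶ = 2.00×10⁻⁵ T.

B ≈ 20.0 μT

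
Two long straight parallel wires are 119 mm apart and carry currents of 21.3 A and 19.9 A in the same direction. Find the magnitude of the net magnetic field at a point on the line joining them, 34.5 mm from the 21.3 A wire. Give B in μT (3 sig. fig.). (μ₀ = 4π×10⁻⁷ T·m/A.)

B ≈ 76.4 μT

Each long wire gives B = μ₀I/(2πd). Distances are d₁ = 0.0345 m and d₂ = 0.0845 m.
B₁ = 1.23×10⁻⁴ T, B₂ = 4.71×10⁻⁵ T.
Between parallel currents the two contributions point in opposite directions, so they subtract. B = |B₁ − B₂| = |1.23×10⁻⁴ − 4.71×10⁻⁵| = 7.64×10⁻⁵ T.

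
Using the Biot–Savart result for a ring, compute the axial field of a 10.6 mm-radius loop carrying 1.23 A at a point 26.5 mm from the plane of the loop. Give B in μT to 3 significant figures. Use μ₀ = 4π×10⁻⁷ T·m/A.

B ≈ 3.73 μT

On the axis of a circular loop, B = μ₀IR² / [2(R²+z²)^(3/2)].
R² + z² = (0.0106)² + (0.0265)² = 0.0008146 m², and (R²+z²)^(3/2) = 2.33×10⁻⁵ m³.
B = (4π×10⁻⁷ × 1.23 × 0.0001124) / (2 × 2.33×10⁻⁵) = 3.73×10⁻⁶ T.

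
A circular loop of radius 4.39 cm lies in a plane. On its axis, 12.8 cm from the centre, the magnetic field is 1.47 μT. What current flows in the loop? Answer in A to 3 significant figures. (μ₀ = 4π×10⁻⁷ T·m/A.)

On the axis of a loop, B = μ₀IR²/[2(R²+z²)^(3/2)], so I = 2B(R²+z²)^(3/2)/(μ₀R²).
R² + z² = 0.001927 + 0.01638 = 0.01831 m²; raised to 3/2 gives 2.48×10⁻³ m³.
I = 2 × 1.47×10⁻⁶ × 2.48×10⁻³ / (1.26×10⁻⁶ × 0.001927) = 3.01 A.

I ≈ 3.01 A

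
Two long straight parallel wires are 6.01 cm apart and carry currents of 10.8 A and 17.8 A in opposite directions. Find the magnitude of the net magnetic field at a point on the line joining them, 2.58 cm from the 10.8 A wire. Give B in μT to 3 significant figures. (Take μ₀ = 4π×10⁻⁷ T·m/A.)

Each long wire gives B = μ₀I/(2πd). Distances are d₁ = 0.0258 m and d₂ = 0.0343 m.
B₁ = 8.37×10⁻⁵ T, B₂ = 1.04×10⁻⁴ T.
Between antiparallel currents both contributions point the same way, so they add. B = B₁ + B₂ = 8.37×10⁻⁵ + 1.04×10⁻⁴ = 1.88×10⁻⁴ T.

B ≈ 188 μT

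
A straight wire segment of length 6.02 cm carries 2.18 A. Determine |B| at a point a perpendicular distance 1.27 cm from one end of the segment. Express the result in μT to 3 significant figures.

B ≈ 16.8 μT

For a finite straight segment, B = (μ₀I/4πd)(sinθ₁ + sinθ₂), where θ₁, θ₂ are the angles from the perpendicular to each end.
The perpendicular foot is at one end, so the two end-offsets along the wire are 0 and L = 0.0602 m.
sinθ₁ = 0/√(0²+0.0127²) = 0.0000; sinθ₂ = 0.0602/√(0.0602²+0.0127²) = 0.9785.
B = (4π×10⁻⁷ × 2.18) / (4π × 0.0127) × (0.0000 + 0.9785) = 1.68×10⁻⁵ T.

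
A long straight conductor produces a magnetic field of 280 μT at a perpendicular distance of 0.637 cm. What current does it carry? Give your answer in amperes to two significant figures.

I ≈ 8.9 A

For a long straight wire B = μ₀I/(2πd), so I = 2πdB/μ₀.
I = 2π × 0.00637 × 2.80×10⁻⁴ / (4π×10⁻⁷) = 8.92 A.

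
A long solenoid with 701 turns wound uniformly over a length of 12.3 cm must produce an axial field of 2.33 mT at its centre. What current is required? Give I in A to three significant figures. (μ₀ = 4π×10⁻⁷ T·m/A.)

I ≈ 0.325 A

Inside a long solenoid B = μ₀nI with n = 5699 m⁻¹, so I = B/(μ₀n).
I = 2.33×10⁻³ / (4π×10⁻⁷ × 5699) = 0.325 A.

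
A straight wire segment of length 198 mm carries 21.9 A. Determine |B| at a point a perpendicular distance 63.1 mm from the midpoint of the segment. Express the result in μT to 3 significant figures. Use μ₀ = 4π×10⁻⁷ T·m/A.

For a finite straight segment, B = (μ₀I/4πd)(sinθ₁ + sinθ₂), where θ₁, θ₂ are the angles from the perpendicular to each end.
The perpendicular from the point meets the wire at its midpoint, so each end is L/2 = 0.099 m away along the wire.
sinθ₁ = 0.099/√(0.099²+0.0631²) = 0.8433; sinθ₂ = 0.099/√(0.099²+0.0631²) = 0.8433.
B = (4π×10⁻⁷ × 21.9) / (4π × 0.0631) × (0.8433 + 0.8433) = 5.85×10⁻⁵ T.

B ≈ 58.5 μT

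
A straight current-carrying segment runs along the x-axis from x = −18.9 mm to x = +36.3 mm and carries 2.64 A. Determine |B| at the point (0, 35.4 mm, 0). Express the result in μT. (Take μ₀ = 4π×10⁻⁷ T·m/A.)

For a finite straight segment, B = (μ₀I/4πd)(sinθ₁ + sinθ₂), where θ₁, θ₂ are the angles from the perpendicular to each end.
The perpendicular distance is d = 0.0354 m; the end-offsets along the wire are a = 0.0189 m and b = 0.0363 m.
sinθ₁ = 0.0189/√(0.0189²+0.0354²) = 0.4710; sinθ₂ = 0.0363/√(0.0363²+0.0354²) = 0.7159.
B = (4π×10⁻⁷ × 2.64) / (4π × 0.0354) × (0.4710 + 0.7159) = 8.85×10⁻⁶ T.

B ≈ 8.85 μT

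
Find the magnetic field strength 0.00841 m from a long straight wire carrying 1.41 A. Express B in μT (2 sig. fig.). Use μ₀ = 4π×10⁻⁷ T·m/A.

For an infinitely long straight wire, B = μ₀I/(2πd).
B = (4π×10⁻⁷ × 1.41) / (2π × 0.00841) = 3.35×10⁻⁵ T.

B ≈ 34 μT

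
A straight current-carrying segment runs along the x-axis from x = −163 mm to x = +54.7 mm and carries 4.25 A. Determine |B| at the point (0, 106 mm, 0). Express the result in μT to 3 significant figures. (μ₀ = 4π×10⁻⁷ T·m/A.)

B ≈ 5.20 μT

For a finite straight segment, B = (μ₀I/4πd)(sinθ₁ + sinθ₂), where θ₁, θ₂ are the angles from the perpendicular to each end.
The perpendicular distance is d = 0.106 m; the end-offsets along the wire are a = 0.163 m and b = 0.0547 m.
sinθ₁ = 0.163/√(0.163²+0.106²) = 0.8383; sinθ₂ = 0.0547/√(0.0547²+0.106²) = 0.4586.
B = (4π×10⁻⁷ × 4.25) / (4π × 0.106) × (0.8383 + 0.4586) = 5.20×10⁻⁶ T.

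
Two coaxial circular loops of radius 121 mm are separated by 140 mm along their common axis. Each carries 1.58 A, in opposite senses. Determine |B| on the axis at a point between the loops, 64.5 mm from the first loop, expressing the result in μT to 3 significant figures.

Each loop contributes B = μ₀IR²/[2(R²+z²)^(3/2)] on the axis, with z measured from that loop.
Loop 1 (z = 0.0645 m): B₁ = 5.64×10⁻⁶ T. Loop 2 (z = 0.0755 m): B₂ = 5.01×10⁻⁶ T.
The fields oppose: B = |B₁ − B₂| = 6.28×10⁻⁷ T.

B ≈ 0.628 μT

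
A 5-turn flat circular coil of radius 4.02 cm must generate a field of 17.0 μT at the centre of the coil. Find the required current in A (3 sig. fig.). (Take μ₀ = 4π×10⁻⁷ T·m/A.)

For an N-turn coil, B = Nμ₀I/(2R) with R = 0.0402 m, so I = 2RB/(Nμ₀) = 2 × 0.0402 × 1.70×10⁻⁵ / (5 × 4π×10⁻⁷) = 0.218 A.

I ≈ 0.218 A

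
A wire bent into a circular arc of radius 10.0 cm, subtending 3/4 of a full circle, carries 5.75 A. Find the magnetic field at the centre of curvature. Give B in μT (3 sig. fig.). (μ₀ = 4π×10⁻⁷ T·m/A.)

B ≈ 27.1 μT

The Biot–Savart field of a circular arc at its centre is B = μ₀Iφ/(4πR), with φ = 4.712 rad.
B = (4π×10⁻⁷ × 5.75 × 4.712) / (4π × 0.1) = 2.71×10⁻⁵ T.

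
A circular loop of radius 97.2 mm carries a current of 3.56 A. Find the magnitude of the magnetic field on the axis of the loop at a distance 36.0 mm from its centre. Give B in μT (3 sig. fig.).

On the axis of a circular loop, B = μ₀IR² / [2(R²+z²)^(3/2)].
R² + z² = (0.0972)² + (0.036)² = 0.01074 m², and (R²+z²)^(3/2) = 1.11×10⁻³ m³.
B = (4π×10⁻⁷ × 3.56 × 0.009448) / (2 × 1.11×10⁻³) = 1.90×10⁻⁵ T.

B ≈ 19.0 μT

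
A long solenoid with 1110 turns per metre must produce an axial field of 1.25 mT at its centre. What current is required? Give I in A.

I ≈ 0.896 A

Inside a long solenoid B = μ₀nI with n = 1110 m⁻¹, so I = B/(μ₀n).
I = 1.25×10⁻³ / (4π×10⁻⁷ × 1110) = 0.896 A.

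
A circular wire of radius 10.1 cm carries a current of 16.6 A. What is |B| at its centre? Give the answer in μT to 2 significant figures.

At the centre of a circular loop the Biot–Savart law gives B = μ₀I/(2R).
B = (4π×10⁻⁷ × 16.6) / (2 × 0.101) = 1.03×10⁻⁴ T.

B ≈ 100 μT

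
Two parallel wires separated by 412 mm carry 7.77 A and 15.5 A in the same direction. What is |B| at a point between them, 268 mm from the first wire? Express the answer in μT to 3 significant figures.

B ≈ 15.7 μT

Each long wire gives B = μ₀I/(2πd). Distances are d₁ = 0.268 m and d₂ = 0.144 m.
B₁ = 5.80×10⁻⁶ T, B₂ = 2.15×10⁻⁵ T.
Between parallel currents the two contributions point in opposite directions, so they subtract. B = |B₁ − B₂| = |5.80×10⁻⁶ − 2.15×10⁻⁵| = 1.57×10⁻⁵ T.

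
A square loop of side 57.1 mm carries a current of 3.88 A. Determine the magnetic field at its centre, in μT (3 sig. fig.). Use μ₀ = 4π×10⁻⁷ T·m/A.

B ≈ 76.9 μT

Each side is a finite straight segment at perpendicular distance d = a/(2 tan(π/4)) = 0.02855 m from the centre, with end-angles ±π/4.
One side contributes B₁ = (μ₀I/4πd)·2 sin(π/4) = 1.92×10⁻⁵ T.
All 4 sides add in the same direction: B = 4 × 1.92×10⁻⁵ = 7.69×10⁻⁵ T.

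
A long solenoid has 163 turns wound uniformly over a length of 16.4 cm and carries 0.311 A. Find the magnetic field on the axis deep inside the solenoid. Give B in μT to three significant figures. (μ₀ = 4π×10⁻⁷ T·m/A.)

B ≈ 388 μT

Inside a long solenoid, B = μ₀nI with n = 993.9 turns/m.
B = 4π×10⁻⁷ × 993.9 × 0.311 = 3.88×10⁻⁴ T.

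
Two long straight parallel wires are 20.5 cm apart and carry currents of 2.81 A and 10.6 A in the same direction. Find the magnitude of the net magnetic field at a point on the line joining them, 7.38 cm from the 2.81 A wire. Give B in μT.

Each long wire gives B = μ₀I/(2πd). Distances are d₁ = 0.0738 m and d₂ = 0.1312 m.
B₁ = 7.62×10⁻⁶ T, B₂ = 1.62×10⁻⁵ T.
Between parallel currents the two contributions point in opposite directions, so they subtract. B = |B₁ − B₂| = |7.62×10⁻⁶ − 1.62×10⁻⁵| = 8.54×10⁻⁶ T.

B ≈ 8.54 μT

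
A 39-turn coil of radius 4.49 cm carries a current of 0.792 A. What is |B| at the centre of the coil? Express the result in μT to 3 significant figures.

B ≈ 432 μT

For an N-turn flat coil, B = Nμ₀I/(2R) with R = 0.0449 m.
B = 39 × 1.11×10⁻⁵ T = 4.32×10⁻⁴ T.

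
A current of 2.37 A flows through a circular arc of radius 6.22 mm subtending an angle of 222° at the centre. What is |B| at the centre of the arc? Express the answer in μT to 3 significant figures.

B ≈ 148 μT

The Biot–Savart field of a circular arc at its centre is B = μ₀Iφ/(4πR), with φ = 3.875 rad.
B = (4π×10⁻⁷ × 2.37 × 3.875) / (4π × 0.00622) = 1.48×10⁻⁴ T.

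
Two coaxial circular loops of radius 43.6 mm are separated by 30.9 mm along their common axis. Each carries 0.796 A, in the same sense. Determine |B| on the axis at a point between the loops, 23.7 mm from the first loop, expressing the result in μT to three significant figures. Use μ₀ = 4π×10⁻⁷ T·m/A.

B ≈ 18.8 μT

Each loop contributes B = μ₀IR²/[2(R²+z²)^(3/2)] on the axis, with z measured from that loop.
Loop 1 (z = 0.0237 m): B₁ = 7.78×10⁻⁶ T. Loop 2 (z = 0.0072 m): B₂ = 1.10×10⁻⁵ T.
The fields add: B = B₁ + B₂ = 1.88×10⁻⁵ T.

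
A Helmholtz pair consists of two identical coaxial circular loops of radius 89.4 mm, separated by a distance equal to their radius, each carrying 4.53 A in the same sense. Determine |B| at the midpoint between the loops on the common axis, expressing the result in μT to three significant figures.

Each loop contributes B = μ₀IR²/[2(R²+z²)^(3/2)] on the axis, with z measured from that loop.
Loop 1 (z = 0.0447 m): B₁ = 2.28×10⁻⁵ T. Loop 2 (z = 0.0447 m): B₂ = 2.28×10⁻⁵ T.
The fields add: B = B₁ + B₂ = 4.56×10⁻⁵ T.

B ≈ 45.6 μT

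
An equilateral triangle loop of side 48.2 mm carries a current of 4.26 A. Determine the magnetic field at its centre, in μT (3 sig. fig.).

B ≈ 159 μT

Each side is a finite straight segment at perpendicular distance d = a/(2 tan(π/3)) = 0.01391 m from the centre, with end-angles ±π/3.
One side contributes B₁ = (μ₀I/4πd)·2 sin(π/3) = 5.30×10⁻⁵ T.
All 3 sides add in the same direction: B = 3 × 5.30×10⁻⁵ = 1.59×10⁻⁴ T.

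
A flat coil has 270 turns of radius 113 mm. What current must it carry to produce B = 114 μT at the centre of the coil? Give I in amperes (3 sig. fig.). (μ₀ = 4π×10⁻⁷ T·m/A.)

For an N-turn coil, B = Nμ₀I/(2R) with R = 0.113 m, so I = 2RB/(Nμ₀) = 2 × 0.113 × 1.14×10⁻⁴ / (270 × 4π×10⁻⁷) = 7.59×10⁻² A.

I ≈ 0.0759 A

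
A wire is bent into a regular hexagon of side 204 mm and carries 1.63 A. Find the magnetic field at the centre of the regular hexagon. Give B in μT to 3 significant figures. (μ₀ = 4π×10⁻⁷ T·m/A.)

B ≈ 5.54 μT

Each side is a finite straight segment at perpendicular distance d = a/(2 tan(π/6)) = 0.1767 m from the centre, with end-angles ±π/6.
One side contributes B₁ = (μ₀I/4πd)·2 sin(π/6) = 9.23×10⁻⁷ T.
All 6 sides add in the same direction: B = 6 × 9.23×10⁻⁷ = 5.54×10⁻⁶ T.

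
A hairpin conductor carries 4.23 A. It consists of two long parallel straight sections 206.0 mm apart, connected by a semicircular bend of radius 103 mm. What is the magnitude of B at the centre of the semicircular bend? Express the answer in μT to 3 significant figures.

B ≈ 21.1 μT

The semicircular arc contributes B_arc = μ₀I·π/(4πR) = μ₀I/(4R) = 1.29×10⁻⁵ T.
Each semi-infinite lead is at perpendicular distance R = 0.103 m from the centre, with the perpendicular foot at its near end, so it contributes μ₀I/(4πR); both point the same way, together 8.21×10⁻⁶ T.
Arc and leads all point the same direction: B = 1.29×10⁻⁵ + 8.21×10⁻⁶ = 2.11×10⁻⁵ T.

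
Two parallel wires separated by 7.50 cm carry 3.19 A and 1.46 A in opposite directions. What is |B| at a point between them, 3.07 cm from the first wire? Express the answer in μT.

B ≈ 27.4 μT

Each long wire gives B = μ₀I/(2πd). Distances are d₁ = 0.0307 m and d₂ = 0.0443 m.
B₁ = 2.08×10⁻⁵ T, B₂ = 6.59×10⁻⁶ T.
Between antiparallel currents both contributions point the same way, so they add. B = B₁ + B₂ = 2.08×10⁻⁵ + 6.59×10⁻⁶ = 2.74×10⁻⁵ T.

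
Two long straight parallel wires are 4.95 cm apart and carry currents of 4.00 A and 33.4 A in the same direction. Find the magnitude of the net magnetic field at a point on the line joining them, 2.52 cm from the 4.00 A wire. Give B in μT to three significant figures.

Each long wire gives B = μ₀I/(2πd). Distances are d₁ = 0.0252 m and d₂ = 0.0243 m.
B₁ = 3.17×10⁻⁵ T, B₂ = 2.75×10⁻⁴ T.
Between parallel currents the two contributions point in opposite directions, so they subtract. B = |B₁ − B₂| = |3.17×10⁻⁵ − 2.75×10⁻⁴| = 2.43×10⁻⁴ T.

B ≈ 243 μT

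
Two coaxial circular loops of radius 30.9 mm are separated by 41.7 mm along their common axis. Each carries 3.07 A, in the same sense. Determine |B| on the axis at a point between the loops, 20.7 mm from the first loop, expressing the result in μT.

B ≈ 71.1 μT

Each loop contributes B = μ₀IR²/[2(R²+z²)^(3/2)] on the axis, with z measured from that loop.
Loop 1 (z = 0.0207 m): B₁ = 3.58×10⁻⁵ T. Loop 2 (z = 0.021 m): B₂ = 3.53×10⁻⁵ T.
The fields add: B = B₁ + B₂ = 7.11×10⁻⁵ T.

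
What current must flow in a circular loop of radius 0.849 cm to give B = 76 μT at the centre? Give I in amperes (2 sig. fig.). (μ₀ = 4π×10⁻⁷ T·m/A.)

At the centre of a circular loop B = μ₀I/(2R), so I = 2RB/μ₀.
With R = 0.00849 m, I = 2 × 0.00849 × 7.60×10⁻⁵ / (4π×10⁻⁷) = 1.03 A.

I ≈ 1.0 A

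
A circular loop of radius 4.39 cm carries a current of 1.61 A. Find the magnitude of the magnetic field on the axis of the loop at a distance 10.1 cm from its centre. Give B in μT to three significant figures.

B ≈ 1.46 μT

On the axis of a circular loop, B = μ₀IR² / [2(R²+z²)^(3/2)].
R² + z² = (0.0439)² + (0.101)² = 0.01213 m², and (R²+z²)^(3/2) = 1.34×10⁻³ m³.
B = (4π×10⁻⁷ × 1.61 × 0.001927) / (2 × 1.34×10⁻³) = 1.46×10⁻⁶ T.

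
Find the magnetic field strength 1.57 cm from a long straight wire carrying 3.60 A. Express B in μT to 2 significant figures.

B ≈ 46 μT

For an infinitely long straight wire, B = μ₀I/(2πd).
B = (4π×10⁻⁷ × 3.60) / (2π × 0.0157) = 4.59×10⁻⁵ T.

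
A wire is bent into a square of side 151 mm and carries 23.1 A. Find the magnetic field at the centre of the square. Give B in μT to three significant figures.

B ≈ 173 μT

Each side is a finite straight segment at perpendicular distance d = a/(2 tan(π/4)) = 0.0755 m from the centre, with end-angles ±π/4.
One side contributes B₁ = (μ₀I/4πd)·2 sin(π/4) = 4.33×10⁻⁵ T.
All 4 sides add in the same direction: B = 4 × 4.33×10⁻⁵ = 1.73×10⁻⁴ T.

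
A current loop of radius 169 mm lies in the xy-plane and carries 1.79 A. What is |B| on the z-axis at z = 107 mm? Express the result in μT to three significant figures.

On the axis of a circular loop, B = μ₀IR² / [2(R²+z²)^(3/2)].
R² + z² = (0.169)² + (0.107)² = 0.04001 m², and (R²+z²)^(3/2) = 8.00×10⁻³ m³.
B = (4π×10⁻⁷ × 1.79 × 0.02856) / (2 × 8.00×10⁻³) = 4.01×10⁻⁶ T.

B ≈ 4.01 μT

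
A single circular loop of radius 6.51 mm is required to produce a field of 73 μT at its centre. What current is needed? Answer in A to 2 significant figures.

At the centre of a circular loop B = μ₀I/(2R), so I = 2RB/μ₀.
With R = 0.00651 m, I = 2 × 0.00651 × 7.30×10⁻⁵ / (4π×10⁻⁷) = 0.756 A.

I ≈ 0.76 A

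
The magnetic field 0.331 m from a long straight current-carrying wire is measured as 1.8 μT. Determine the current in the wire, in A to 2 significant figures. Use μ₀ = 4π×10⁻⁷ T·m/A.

I ≈ 3.0 A

For a long straight wire B = μ₀I/(2πd), so I = 2πdB/μ₀.
I = 2π × 0.331 × 1.80×10⁻⁶ / (4π×10⁻⁷) = 2.98 A.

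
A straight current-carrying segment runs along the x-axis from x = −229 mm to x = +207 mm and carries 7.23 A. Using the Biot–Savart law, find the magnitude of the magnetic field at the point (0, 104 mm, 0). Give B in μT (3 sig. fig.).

For a finite straight segment, B = (μ₀I/4πd)(sinθ₁ + sinθ₂), where θ₁, θ₂ are the angles from the perpendicular to each end.
The perpendicular distance is d = 0.104 m; the end-offsets along the wire are a = 0.229 m and b = 0.207 m.
sinθ₁ = 0.229/√(0.229²+0.104²) = 0.9105; sinθ₂ = 0.207/√(0.207²+0.104²) = 0.8936.
B = (4π×10⁻⁷ × 7.23) / (4π × 0.104) × (0.9105 + 0.8936) = 1.25×10⁻⁵ T.

B ≈ 12.5 μT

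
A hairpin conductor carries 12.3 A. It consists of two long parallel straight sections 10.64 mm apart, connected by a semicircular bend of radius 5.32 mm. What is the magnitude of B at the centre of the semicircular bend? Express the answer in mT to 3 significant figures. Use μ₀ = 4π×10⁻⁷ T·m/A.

The semicircular arc contributes B_arc = μ₀I·π/(4πR) = μ₀I/(4R) = 7.26×10⁻⁴ T.
Each semi-infinite lead is at perpendicular distance R = 0.00532 m from the centre, with the perpendicular foot at its near end, so it contributes μ₀I/(4πR); both point the same way, together 4.62×10⁻⁴ T.
Arc and leads all point the same direction: B = 7.26×10⁻⁴ + 4.62×10⁻⁴ = 1.19×10⁻³ T.

B ≈ 1.19 mT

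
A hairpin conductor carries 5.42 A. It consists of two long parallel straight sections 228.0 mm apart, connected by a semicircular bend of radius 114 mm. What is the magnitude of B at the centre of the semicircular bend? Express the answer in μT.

B ≈ 24.4 μT

The semicircular arc contributes B_arc = μ₀I·π/(4πR) = μ₀I/(4R) = 1.49×10⁻⁵ T.
Each semi-infinite lead is at perpendicular distance R = 0.114 m from the centre, with the perpendicular foot at its near end, so it contributes μ₀I/(4πR); both point the same way, together 9.51×10⁻⁶ T.
Arc and leads all point the same direction: B = 1.49×10⁻⁵ + 9.51×10⁻⁶ = 2.44×10⁻⁵ T.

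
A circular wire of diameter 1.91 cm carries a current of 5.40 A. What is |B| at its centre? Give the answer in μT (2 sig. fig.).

B ≈ 360 μT

At the centre of a circular loop the Biot–Savart law gives B = μ₀I/(2R) (so R = 0.00955 m).
B = (4π×10⁻⁷ × 5.40) / (2 × 0.00955) = 3.55×10⁻⁴ T.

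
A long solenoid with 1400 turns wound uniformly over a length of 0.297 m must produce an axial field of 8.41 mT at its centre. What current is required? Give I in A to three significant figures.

I ≈ 1.42 A

Inside a long solenoid B = μ₀nI with n = 4714 m⁻¹, so I = B/(μ₀n).
I = 8.41×10⁻³ / (4π×10⁻⁷ × 4714) = 1.42 A.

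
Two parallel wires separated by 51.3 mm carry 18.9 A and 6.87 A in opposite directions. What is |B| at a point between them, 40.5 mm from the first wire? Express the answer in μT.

Each long wire gives B = μ₀I/(2πd). Distances are d₁ = 0.0405 m and d₂ = 0.0108 m.
B₁ = 9.33×10⁻⁵ T, B₂ = 1.27×10⁻⁴ T.
Between antiparallel currents both contributions point the same way, so they add. B = B₁ + B₂ = 9.33×10⁻⁵ + 1.27×10⁻⁴ = 2.21×10⁻⁴ T.

B ≈ 221 μT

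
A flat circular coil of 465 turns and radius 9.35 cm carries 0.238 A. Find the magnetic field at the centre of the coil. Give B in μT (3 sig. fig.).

B ≈ 744 μT

For an N-turn flat coil, B = Nμ₀I/(2R) with R = 0.0935 m.
B = 465 × 1.60×10⁻⁶ T = 7.44×10⁻⁴ T.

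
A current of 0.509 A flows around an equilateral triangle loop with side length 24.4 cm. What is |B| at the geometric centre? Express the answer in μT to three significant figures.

Each side is a finite straight segment at perpendicular distance d = a/(2 tan(π/3)) = 0.07044 m from the centre, with end-angles ±π/3.
One side contributes B₁ = (μ₀I/4πd)·2 sin(π/3) = 1.25×10⁻⁶ T.
All 3 sides add in the same direction: B = 3 × 1.25×10⁻⁶ = 3.75×10⁻⁶ T.

B ≈ 3.75 μT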